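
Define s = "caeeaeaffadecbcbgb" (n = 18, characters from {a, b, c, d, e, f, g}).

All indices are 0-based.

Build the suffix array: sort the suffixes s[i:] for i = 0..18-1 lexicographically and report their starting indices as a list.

rank→(start, suffix):
  0 → (9, 'adecbcbgb')
  1 → (4, 'aeaffadecbcbgb')
  2 → (1, 'aeeaeaffadecbcbgb')
  3 → (6, 'affadecbcbgb')
  4 → (17, 'b')
  5 → (13, 'bcbgb')
  6 → (15, 'bgb')
  7 → (0, 'caeeaeaffadecbcbgb')
  8 → (12, 'cbcbgb')
  9 → (14, 'cbgb')
  10 → (10, 'decbcbgb')
  11 → (3, 'eaeaffadecbcbgb')
  12 → (5, 'eaffadecbcbgb')
  13 → (11, 'ecbcbgb')
  14 → (2, 'eeaeaffadecbcbgb')
  15 → (8, 'fadecbcbgb')
  16 → (7, 'ffadecbcbgb')
  17 → (16, 'gb')

[9, 4, 1, 6, 17, 13, 15, 0, 12, 14, 10, 3, 5, 11, 2, 8, 7, 16]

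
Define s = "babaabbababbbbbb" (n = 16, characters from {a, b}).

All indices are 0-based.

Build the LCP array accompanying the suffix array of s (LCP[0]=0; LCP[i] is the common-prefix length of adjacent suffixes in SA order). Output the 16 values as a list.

[0, 1, 3, 2, 3, 0, 1, 2, 4, 3, 1, 2, 2, 3, 4, 5]

rank | idx | suffix
   0 |   3 | aabbababbbbbb
   1 |   1 | abaabbababbbbbb
   2 |   7 | ababbbbbb
   3 |   4 | abbababbbbbb
   4 |   9 | abbbbbb
   5 |  15 | b
   6 |   2 | baabbababbbbbb
   7 |   0 | babaabbababbbbbb
   8 |   6 | bababbbbbb
   9 |   8 | babbbbbb
  10 |  14 | bb
  11 |   5 | bbababbbbbb
  12 |  13 | bbb
  13 |  12 | bbbb
  14 |  11 | bbbbb
  15 |  10 | bbbbbb

SA = [3, 1, 7, 4, 9, 15, 2, 0, 6, 8, 14, 5, 13, 12, 11, 10]
i: (SA[i-1],SA[i]) lcp shared
  1: (3,1) 1 'a'
  2: (1,7) 3 'aba'
  3: (7,4) 2 'ab'
  4: (4,9) 3 'abb'
  5: (9,15) 0 ''
  6: (15,2) 1 'b'
  7: (2,0) 2 'ba'
  8: (0,6) 4 'baba'
  9: (6,8) 3 'bab'
  10: (8,14) 1 'b'
  11: (14,5) 2 'bb'
  12: (5,13) 2 'bb'
  13: (13,12) 3 'bbb'
  14: (12,11) 4 'bbbb'
  15: (11,10) 5 'bbbbb'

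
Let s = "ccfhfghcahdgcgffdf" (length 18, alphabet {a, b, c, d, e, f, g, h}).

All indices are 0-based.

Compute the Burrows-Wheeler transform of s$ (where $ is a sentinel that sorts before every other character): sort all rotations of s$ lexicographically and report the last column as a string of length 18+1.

fch$cgfhdfghcdcfgaf

rank  rotation             last
    0  $ccfhfghcahdgcgffdf  f
    1  ahdgcgffdf$ccfhfghc  c
    2  cahdgcgffdf$ccfhfgh  h
    3  ccfhfghcahdgcgffdf$  $
    4  cfhfghcahdgcgffdf$c  c
    5  cgffdf$ccfhfghcahdg  g
    6  df$ccfhfghcahdgcgff  f
    7  dgcgffdf$ccfhfghcah  h
    8  f$ccfhfghcahdgcgffd  d
    9  fdf$ccfhfghcahdgcgf  f
   10  ffdf$ccfhfghcahdgcg  g
   11  fghcahdgcgffdf$ccfh  h
   12  fhfghcahdgcgffdf$cc  c
   13  gcgffdf$ccfhfghcahd  d
   14  gffdf$ccfhfghcahdgc  c
   15  ghcahdgcgffdf$ccfhf  f
   16  hcahdgcgffdf$ccfhfg  g
   17  hdgcgffdf$ccfhfghca  a
   18  hfghcahdgcgffdf$ccf  f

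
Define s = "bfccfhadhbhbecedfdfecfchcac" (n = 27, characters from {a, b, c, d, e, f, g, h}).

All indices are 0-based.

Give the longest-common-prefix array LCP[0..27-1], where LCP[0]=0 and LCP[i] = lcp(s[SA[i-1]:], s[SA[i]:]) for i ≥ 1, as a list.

sorted suffixes:
  #0 SA[0]=25  'ac'
  #1 SA[1]=6  'adhbhbecedfdfecfchcac'
  #2 SA[2]=11  'becedfdfecfchcac'
  #3 SA[3]=0  'bfccfhadhbhbecedfdfecfchcac'
  #4 SA[4]=9  'bhbecedfdfecfchcac'
  #5 SA[5]=26  'c'
  #6 SA[6]=24  'cac'
  #7 SA[7]=2  'ccfhadhbhbecedfdfecfchcac'
  #8 SA[8]=13  'cedfdfecfchcac'
  #9 SA[9]=20  'cfchcac'
  #10 SA[10]=3  'cfhadhbhbecedfdfecfchcac'
  #11 SA[11]=22  'chcac'
  #12 SA[12]=15  'dfdfecfchcac'
  #13 SA[13]=17  'dfecfchcac'
  #14 SA[14]=7  'dhbhbecedfdfecfchcac'
  #15 SA[15]=12  'ecedfdfecfchcac'
  #16 SA[16]=19  'ecfchcac'
  #17 SA[17]=14  'edfdfecfchcac'
  #18 SA[18]=1  'fccfhadhbhbecedfdfecfchcac'
  #19 SA[19]=21  'fchcac'
  #20 SA[20]=16  'fdfecfchcac'
  #21 SA[21]=18  'fecfchcac'
  #22 SA[22]=4  'fhadhbhbecedfdfecfchcac'
  #23 SA[23]=5  'hadhbhbecedfdfecfchcac'
  #24 SA[24]=10  'hbecedfdfecfchcac'
  #25 SA[25]=8  'hbhbecedfdfecfchcac'
  #26 SA[26]=23  'hcac'

SA = [25, 6, 11, 0, 9, 26, 24, 2, 13, 20, 3, 22, 15, 17, 7, 12, 19, 14, 1, 21, 16, 18, 4, 5, 10, 8, 23]
rank  pair      lcp
   1  s[25:],s[6:]  1  'a'
   2  s[6:],s[11:]  0  ''
   3  s[11:],s[0:]  1  'b'
   4  s[0:],s[9:]  1  'b'
   5  s[9:],s[26:]  0  ''
   6  s[26:],s[24:]  1  'c'
   7  s[24:],s[2:]  1  'c'
   8  s[2:],s[13:]  1  'c'
   9  s[13:],s[20:]  1  'c'
  10  s[20:],s[3:]  2  'cf'
  11  s[3:],s[22:]  1  'c'
  12  s[22:],s[15:]  0  ''
  13  s[15:],s[17:]  2  'df'
  14  s[17:],s[7:]  1  'd'
  15  s[7:],s[12:]  0  ''
  16  s[12:],s[19:]  2  'ec'
  17  s[19:],s[14:]  1  'e'
  18  s[14:],s[1:]  0  ''
  19  s[1:],s[21:]  2  'fc'
  20  s[21:],s[16:]  1  'f'
  21  s[16:],s[18:]  1  'f'
  22  s[18:],s[4:]  1  'f'
  23  s[4:],s[5:]  0  ''
  24  s[5:],s[10:]  1  'h'
  25  s[10:],s[8:]  2  'hb'
  26  s[8:],s[23:]  1  'h'

[0, 1, 0, 1, 1, 0, 1, 1, 1, 1, 2, 1, 0, 2, 1, 0, 2, 1, 0, 2, 1, 1, 1, 0, 1, 2, 1]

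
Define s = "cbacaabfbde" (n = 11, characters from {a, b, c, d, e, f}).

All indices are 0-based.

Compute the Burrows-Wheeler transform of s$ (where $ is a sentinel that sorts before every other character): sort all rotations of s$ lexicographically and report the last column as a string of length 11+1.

ecabcfaa$bdb

rank  rotation      last
    0  $cbacaabfbde  e
    1  aabfbde$cbac  c
    2  abfbde$cbaca  a
    3  acaabfbde$cb  b
    4  bacaabfbde$c  c
    5  bde$cbacaabf  f
    6  bfbde$cbacaa  a
    7  caabfbde$cba  a
    8  cbacaabfbde$  $
    9  de$cbacaabfb  b
   10  e$cbacaabfbd  d
   11  fbde$cbacaab  b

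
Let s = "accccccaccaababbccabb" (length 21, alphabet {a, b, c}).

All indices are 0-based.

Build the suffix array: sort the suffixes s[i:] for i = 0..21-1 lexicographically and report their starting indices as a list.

[10, 11, 18, 13, 7, 0, 20, 12, 19, 14, 15, 9, 17, 6, 8, 16, 5, 4, 3, 2, 1]

rank | idx | suffix
   0 |  10 | aababbccabb
   1 |  11 | ababbccabb
   2 |  18 | abb
   3 |  13 | abbccabb
   4 |   7 | accaababbccabb
   5 |   0 | accccccaccaababbccabb
   6 |  20 | b
   7 |  12 | babbccabb
   8 |  19 | bb
   9 |  14 | bbccabb
  10 |  15 | bccabb
  11 |   9 | caababbccabb
  12 |  17 | cabb
  13 |   6 | caccaababbccabb
  14 |   8 | ccaababbccabb
  15 |  16 | ccabb
  16 |   5 | ccaccaababbccabb
  17 |   4 | cccaccaababbccabb
  18 |   3 | ccccaccaababbccabb
  19 |   2 | cccccaccaababbccabb
  20 |   1 | ccccccaccaababbccabb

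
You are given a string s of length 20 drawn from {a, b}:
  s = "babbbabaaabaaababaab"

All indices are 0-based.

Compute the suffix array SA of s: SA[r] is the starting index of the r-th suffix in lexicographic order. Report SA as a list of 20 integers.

[7, 11, 17, 8, 12, 18, 5, 9, 15, 13, 1, 19, 6, 10, 16, 4, 14, 0, 3, 2]

rank | idx | suffix
   0 |   7 | aaabaaababaab
   1 |  11 | aaababaab
   2 |  17 | aab
   3 |   8 | aabaaababaab
   4 |  12 | aababaab
   5 |  18 | ab
   6 |   5 | abaaabaaababaab
   7 |   9 | abaaababaab
   8 |  15 | abaab
   9 |  13 | ababaab
  10 |   1 | abbbabaaabaaababaab
  11 |  19 | b
  12 |   6 | baaabaaababaab
  13 |  10 | baaababaab
  14 |  16 | baab
  15 |   4 | babaaabaaababaab
  16 |  14 | babaab
  17 |   0 | babbbabaaabaaababaab
  18 |   3 | bbabaaabaaababaab
  19 |   2 | bbbabaaabaaababaab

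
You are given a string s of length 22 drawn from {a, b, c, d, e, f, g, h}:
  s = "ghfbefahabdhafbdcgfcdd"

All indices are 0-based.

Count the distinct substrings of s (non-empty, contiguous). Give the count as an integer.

236

sorted suffixes:
  #0 SA[0]=8  'abdhafbdcgfcdd'
  #1 SA[1]=12  'afbdcgfcdd'
  #2 SA[2]=6  'ahabdhafbdcgfcdd'
  #3 SA[3]=14  'bdcgfcdd'
  #4 SA[4]=9  'bdhafbdcgfcdd'
  #5 SA[5]=3  'befahabdhafbdcgfcdd'
  #6 SA[6]=19  'cdd'
  #7 SA[7]=16  'cgfcdd'
  #8 SA[8]=21  'd'
  #9 SA[9]=15  'dcgfcdd'
  #10 SA[10]=20  'dd'
  #11 SA[11]=10  'dhafbdcgfcdd'
  #12 SA[12]=4  'efahabdhafbdcgfcdd'
  #13 SA[13]=5  'fahabdhafbdcgfcdd'
  #14 SA[14]=13  'fbdcgfcdd'
  #15 SA[15]=2  'fbefahabdhafbdcgfcdd'
  #16 SA[16]=18  'fcdd'
  #17 SA[17]=17  'gfcdd'
  #18 SA[18]=0  'ghfbefahabdhafbdcgfcdd'
  #19 SA[19]=7  'habdhafbdcgfcdd'
  #20 SA[20]=11  'hafbdcgfcdd'
  #21 SA[21]=1  'hfbefahabdhafbdcgfcdd'

SA = [8, 12, 6, 14, 9, 3, 19, 16, 21, 15, 20, 10, 4, 5, 13, 2, 18, 17, 0, 7, 11, 1]
[i] adj suffixes → lcp
  [1] 8/12 → 1 ('a')
  [2] 12/6 → 1 ('a')
  [3] 6/14 → 0 ('')
  [4] 14/9 → 2 ('bd')
  [5] 9/3 → 1 ('b')
  [6] 3/19 → 0 ('')
  [7] 19/16 → 1 ('c')
  [8] 16/21 → 0 ('')
  [9] 21/15 → 1 ('d')
  [10] 15/20 → 1 ('d')
  [11] 20/10 → 1 ('d')
  [12] 10/4 → 0 ('')
  [13] 4/5 → 0 ('')
  [14] 5/13 → 1 ('f')
  [15] 13/2 → 2 ('fb')
  [16] 2/18 → 1 ('f')
  [17] 18/17 → 0 ('')
  [18] 17/0 → 1 ('g')
  [19] 0/7 → 0 ('')
  [20] 7/11 → 2 ('ha')
  [21] 11/1 → 1 ('h')

n(n+1)/2 = 22·23/2 = 253
Σ LCP = 0 + 1 + 1 + 0 + 2 + 1 + 0 + 1 + 0 + 1 + 1 + 1 + 0 + 0 + 1 + 2 + 1 + 0 + 1 + 0 + 2 + 1 = 17
distinct = 253 − 17 = 236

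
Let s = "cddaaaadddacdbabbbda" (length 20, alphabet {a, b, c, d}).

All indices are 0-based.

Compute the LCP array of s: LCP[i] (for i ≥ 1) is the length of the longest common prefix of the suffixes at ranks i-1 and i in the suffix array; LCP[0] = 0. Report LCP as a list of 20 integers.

[0, 1, 3, 2, 1, 1, 1, 0, 1, 2, 1, 0, 2, 0, 2, 2, 1, 1, 3, 2]

rank | idx | suffix
   0 |  19 | a
   1 |   3 | aaaadddacdbabbbda
   2 |   4 | aaadddacdbabbbda
   3 |   5 | aadddacdbabbbda
   4 |  14 | abbbda
   5 |  10 | acdbabbbda
   6 |   6 | adddacdbabbbda
   7 |  13 | babbbda
   8 |  15 | bbbda
   9 |  16 | bbda
  10 |  17 | bda
  11 |  11 | cdbabbbda
  12 |   0 | cddaaaadddacdbabbbda
  13 |  18 | da
  14 |   2 | daaaadddacdbabbbda
  15 |   9 | dacdbabbbda
  16 |  12 | dbabbbda
  17 |   1 | ddaaaadddacdbabbbda
  18 |   8 | ddacdbabbbda
  19 |   7 | dddacdbabbbda

SA = [19, 3, 4, 5, 14, 10, 6, 13, 15, 16, 17, 11, 0, 18, 2, 9, 12, 1, 8, 7]
i: (SA[i-1],SA[i]) lcp shared
  1: (19,3) 1 'a'
  2: (3,4) 3 'aaa'
  3: (4,5) 2 'aa'
  4: (5,14) 1 'a'
  5: (14,10) 1 'a'
  6: (10,6) 1 'a'
  7: (6,13) 0 ''
  8: (13,15) 1 'b'
  9: (15,16) 2 'bb'
  10: (16,17) 1 'b'
  11: (17,11) 0 ''
  12: (11,0) 2 'cd'
  13: (0,18) 0 ''
  14: (18,2) 2 'da'
  15: (2,9) 2 'da'
  16: (9,12) 1 'd'
  17: (12,1) 1 'd'
  18: (1,8) 3 'dda'
  19: (8,7) 2 'dd'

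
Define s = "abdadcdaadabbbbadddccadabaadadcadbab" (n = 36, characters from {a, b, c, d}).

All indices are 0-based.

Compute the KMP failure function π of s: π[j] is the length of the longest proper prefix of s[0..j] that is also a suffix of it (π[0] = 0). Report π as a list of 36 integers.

π[0] = 0
j=1 s[j]='b': π[1]=0 (border '')
j=2 s[j]='d': π[2]=0 (border '')
j=3 s[j]='a': π[3]=1 (border 'a')
j=4 s[j]='d': k: 1→0; π[4]=0 (border '')
j=5 s[j]='c': π[5]=0 (border '')
j=6 s[j]='d': π[6]=0 (border '')
j=7 s[j]='a': π[7]=1 (border 'a')
j=8 s[j]='a': k: 1→0; π[8]=1 (border 'a')
j=9 s[j]='d': k: 1→0; π[9]=0 (border '')
j=10 s[j]='a': π[10]=1 (border 'a')
j=11 s[j]='b': π[11]=2 (border 'ab')
j=12 s[j]='b': k: 2→0; π[12]=0 (border '')
j=13 s[j]='b': π[13]=0 (border '')
j=14 s[j]='b': π[14]=0 (border '')
j=15 s[j]='a': π[15]=1 (border 'a')
j=16 s[j]='d': k: 1→0; π[16]=0 (border '')
j=17 s[j]='d': π[17]=0 (border '')
j=18 s[j]='d': π[18]=0 (border '')
j=19 s[j]='c': π[19]=0 (border '')
j=20 s[j]='c': π[20]=0 (border '')
j=21 s[j]='a': π[21]=1 (border 'a')
j=22 s[j]='d': k: 1→0; π[22]=0 (border '')
j=23 s[j]='a': π[23]=1 (border 'a')
j=24 s[j]='b': π[24]=2 (border 'ab')
j=25 s[j]='a': k: 2→0; π[25]=1 (border 'a')
j=26 s[j]='a': k: 1→0; π[26]=1 (border 'a')
j=27 s[j]='d': k: 1→0; π[27]=0 (border '')
j=28 s[j]='a': π[28]=1 (border 'a')
j=29 s[j]='d': k: 1→0; π[29]=0 (border '')
j=30 s[j]='c': π[30]=0 (border '')
j=31 s[j]='a': π[31]=1 (border 'a')
j=32 s[j]='d': k: 1→0; π[32]=0 (border '')
j=33 s[j]='b': π[33]=0 (border '')
j=34 s[j]='a': π[34]=1 (border 'a')
j=35 s[j]='b': π[35]=2 (border 'ab')

[0, 0, 0, 1, 0, 0, 0, 1, 1, 0, 1, 2, 0, 0, 0, 1, 0, 0, 0, 0, 0, 1, 0, 1, 2, 1, 1, 0, 1, 0, 0, 1, 0, 0, 1, 2]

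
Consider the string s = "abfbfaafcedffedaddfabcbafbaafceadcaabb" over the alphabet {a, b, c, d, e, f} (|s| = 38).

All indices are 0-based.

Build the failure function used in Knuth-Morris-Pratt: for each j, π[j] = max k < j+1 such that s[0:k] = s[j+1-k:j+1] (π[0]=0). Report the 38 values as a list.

[0, 0, 0, 0, 0, 1, 1, 0, 0, 0, 0, 0, 0, 0, 0, 1, 0, 0, 0, 1, 2, 0, 0, 1, 0, 0, 1, 1, 0, 0, 0, 1, 0, 0, 1, 1, 2, 0]

π[0] = 0
j=1 s[j]='b': π[1]=0 (border '')
j=2 s[j]='f': π[2]=0 (border '')
j=3 s[j]='b': π[3]=0 (border '')
j=4 s[j]='f': π[4]=0 (border '')
j=5 s[j]='a': π[5]=1 (border 'a')
j=6 s[j]='a': k: 1→0; π[6]=1 (border 'a')
j=7 s[j]='f': k: 1→0; π[7]=0 (border '')
j=8 s[j]='c': π[8]=0 (border '')
j=9 s[j]='e': π[9]=0 (border '')
j=10 s[j]='d': π[10]=0 (border '')
j=11 s[j]='f': π[11]=0 (border '')
j=12 s[j]='f': π[12]=0 (border '')
j=13 s[j]='e': π[13]=0 (border '')
j=14 s[j]='d': π[14]=0 (border '')
j=15 s[j]='a': π[15]=1 (border 'a')
j=16 s[j]='d': k: 1→0; π[16]=0 (border '')
j=17 s[j]='d': π[17]=0 (border '')
j=18 s[j]='f': π[18]=0 (border '')
j=19 s[j]='a': π[19]=1 (border 'a')
j=20 s[j]='b': π[20]=2 (border 'ab')
j=21 s[j]='c': k: 2→0; π[21]=0 (border '')
j=22 s[j]='b': π[22]=0 (border '')
j=23 s[j]='a': π[23]=1 (border 'a')
j=24 s[j]='f': k: 1→0; π[24]=0 (border '')
j=25 s[j]='b': π[25]=0 (border '')
j=26 s[j]='a': π[26]=1 (border 'a')
j=27 s[j]='a': k: 1→0; π[27]=1 (border 'a')
j=28 s[j]='f': k: 1→0; π[28]=0 (border '')
j=29 s[j]='c': π[29]=0 (border '')
j=30 s[j]='e': π[30]=0 (border '')
j=31 s[j]='a': π[31]=1 (border 'a')
j=32 s[j]='d': k: 1→0; π[32]=0 (border '')
j=33 s[j]='c': π[33]=0 (border '')
j=34 s[j]='a': π[34]=1 (border 'a')
j=35 s[j]='a': k: 1→0; π[35]=1 (border 'a')
j=36 s[j]='b': π[36]=2 (border 'ab')
j=37 s[j]='b': k: 2→0; π[37]=0 (border '')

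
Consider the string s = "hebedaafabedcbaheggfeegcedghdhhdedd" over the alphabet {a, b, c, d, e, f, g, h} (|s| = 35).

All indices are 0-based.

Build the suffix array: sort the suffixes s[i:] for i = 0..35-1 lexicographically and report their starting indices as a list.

[5, 8, 6, 14, 13, 2, 9, 12, 23, 34, 4, 11, 33, 31, 25, 28, 1, 3, 10, 32, 24, 20, 21, 16, 7, 19, 22, 18, 17, 26, 30, 27, 0, 15, 29]

sorted suffixes:
  #0 SA[0]=5  'aafabedcbaheggfeegcedghdhhdedd'
  #1 SA[1]=8  'abedcbaheggfeegcedghdhhdedd'
  #2 SA[2]=6  'afabedcbaheggfeegcedghdhhdedd'
  #3 SA[3]=14  'aheggfeegcedghdhhdedd'
  #4 SA[4]=13  'baheggfeegcedghdhhdedd'
  #5 SA[5]=2  'bedaafabedcbaheggfeegcedghdhhdedd'
  #6 SA[6]=9  'bedcbaheggfeegcedghdhhdedd'
  #7 SA[7]=12  'cbaheggfeegcedghdhhdedd'
  #8 SA[8]=23  'cedghdhhdedd'
  #9 SA[9]=34  'd'
  #10 SA[10]=4  'daafabedcbaheggfeegcedghdhhdedd'
  #11 SA[11]=11  'dcbaheggfeegcedghdhhdedd'
  #12 SA[12]=33  'dd'
  #13 SA[13]=31  'dedd'
  #14 SA[14]=25  'dghdhhdedd'
  #15 SA[15]=28  'dhhdedd'
  #16 SA[16]=1  'ebedaafabedcbaheggfeegcedghdhhdedd'
  #17 SA[17]=3  'edaafabedcbaheggfeegcedghdhhdedd'
  #18 SA[18]=10  'edcbaheggfeegcedghdhhdedd'
  #19 SA[19]=32  'edd'
  #20 SA[20]=24  'edghdhhdedd'
  #21 SA[21]=20  'eegcedghdhhdedd'
  #22 SA[22]=21  'egcedghdhhdedd'
  #23 SA[23]=16  'eggfeegcedghdhhdedd'
  #24 SA[24]=7  'fabedcbaheggfeegcedghdhhdedd'
  #25 SA[25]=19  'feegcedghdhhdedd'
  #26 SA[26]=22  'gcedghdhhdedd'
  #27 SA[27]=18  'gfeegcedghdhhdedd'
  #28 SA[28]=17  'ggfeegcedghdhhdedd'
  #29 SA[29]=26  'ghdhhdedd'
  #30 SA[30]=30  'hdedd'
  #31 SA[31]=27  'hdhhdedd'
  #32 SA[32]=0  'hebedaafabedcbaheggfeegcedghdhhdedd'
  #33 SA[33]=15  'heggfeegcedghdhhdedd'
  #34 SA[34]=29  'hhdedd'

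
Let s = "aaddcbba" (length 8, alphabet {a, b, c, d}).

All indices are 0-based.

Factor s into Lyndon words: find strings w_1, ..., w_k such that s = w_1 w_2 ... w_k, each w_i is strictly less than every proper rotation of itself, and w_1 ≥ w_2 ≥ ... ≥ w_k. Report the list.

["aaddcbb", "a"]

emit factor 1: 'aaddcbb' (i=0, period=7)
emit factor 2: 'a' (i=7, period=1)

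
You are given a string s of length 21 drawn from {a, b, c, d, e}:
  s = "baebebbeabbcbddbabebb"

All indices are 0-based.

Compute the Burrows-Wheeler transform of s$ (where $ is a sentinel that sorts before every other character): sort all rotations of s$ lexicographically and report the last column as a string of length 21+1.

rank  rotation                last
    0  $baebebbeabbcbddbabebb  b
    1  abbcbddbabebb$baebebbe  e
    2  abebb$baebebbeabbcbddb  b
    3  aebebbeabbcbddbabebb$b  b
    4  b$baebebbeabbcbddbabeb  b
    5  babebb$baebebbeabbcbdd  d
    6  baebebbeabbcbddbabebb$  $
    7  bb$baebebbeabbcbddbabe  e
    8  bbcbddbabebb$baebebbea  a
    9  bbeabbcbddbabebb$baebe  e
   10  bcbddbabebb$baebebbeab  b
   11  bddbabebb$baebebbeabbc  c
   12  beabbcbddbabebb$baebeb  b
   13  bebb$baebebbeabbcbddba  a
   14  bebbeabbcbddbabebb$bae  e
   15  cbddbabebb$baebebbeabb  b
   16  dbabebb$baebebbeabbcbd  d
   17  ddbabebb$baebebbeabbcb  b
   18  eabbcbddbabebb$baebebb  b
   19  ebb$baebebbeabbcbddbab  b
   20  ebbeabbcbddbabebb$baeb  b
   21  ebebbeabbcbddbabebb$ba  a

bebbbd$eaebcbaebdbbbba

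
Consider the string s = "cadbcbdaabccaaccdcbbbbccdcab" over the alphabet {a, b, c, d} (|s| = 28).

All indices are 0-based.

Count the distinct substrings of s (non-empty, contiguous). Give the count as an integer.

rank | idx | suffix
   0 |   7 | aabccaaccdcbbbbccdcab
   1 |  12 | aaccdcbbbbccdcab
   2 |  26 | ab
   3 |   8 | abccaaccdcbbbbccdcab
   4 |  13 | accdcbbbbccdcab
   5 |   1 | adbcbdaabccaaccdcbbbbccdcab
   6 |  27 | b
   7 |  18 | bbbbccdcab
   8 |  19 | bbbccdcab
   9 |  20 | bbccdcab
  10 |   3 | bcbdaabccaaccdcbbbbccdcab
  11 |   9 | bccaaccdcbbbbccdcab
  12 |  21 | bccdcab
  13 |   5 | bdaabccaaccdcbbbbccdcab
  14 |  11 | caaccdcbbbbccdcab
  15 |  25 | cab
  16 |   0 | cadbcbdaabccaaccdcbbbbccdcab
  17 |  17 | cbbbbccdcab
  18 |   4 | cbdaabccaaccdcbbbbccdcab
  19 |  10 | ccaaccdcbbbbccdcab
  20 |  22 | ccdcab
  21 |  14 | ccdcbbbbccdcab
  22 |  23 | cdcab
  23 |  15 | cdcbbbbccdcab
  24 |   6 | daabccaaccdcbbbbccdcab
  25 |   2 | dbcbdaabccaaccdcbbbbccdcab
  26 |  24 | dcab
  27 |  16 | dcbbbbccdcab

SA = [7, 12, 26, 8, 13, 1, 27, 18, 19, 20, 3, 9, 21, 5, 11, 25, 0, 17, 4, 10, 22, 14, 23, 15, 6, 2, 24, 16]
i: (SA[i-1],SA[i]) lcp shared
  1: (7,12) 2 'aa'
  2: (12,26) 1 'a'
  3: (26,8) 2 'ab'
  4: (8,13) 1 'a'
  5: (13,1) 1 'a'
  6: (1,27) 0 ''
  7: (27,18) 1 'b'
  8: (18,19) 3 'bbb'
  9: (19,20) 2 'bb'
  10: (20,3) 1 'b'
  11: (3,9) 2 'bc'
  12: (9,21) 3 'bcc'
  13: (21,5) 1 'b'
  14: (5,11) 0 ''
  15: (11,25) 2 'ca'
  16: (25,0) 2 'ca'
  17: (0,17) 1 'c'
  18: (17,4) 2 'cb'
  19: (4,10) 1 'c'
  20: (10,22) 2 'cc'
  21: (22,14) 4 'ccdc'
  22: (14,23) 1 'c'
  23: (23,15) 3 'cdc'
  24: (15,6) 0 ''
  25: (6,2) 1 'd'
  26: (2,24) 1 'd'
  27: (24,16) 2 'dc'

n(n+1)/2 = 28·29/2 = 406
Σ LCP = 0 + 2 + 1 + 2 + 1 + 1 + 0 + 1 + 3 + 2 + 1 + 2 + 3 + 1 + 0 + 2 + 2 + 1 + 2 + 1 + 2 + 4 + 1 + 3 + 0 + 1 + 1 + 2 = 42
distinct = 406 − 42 = 364

364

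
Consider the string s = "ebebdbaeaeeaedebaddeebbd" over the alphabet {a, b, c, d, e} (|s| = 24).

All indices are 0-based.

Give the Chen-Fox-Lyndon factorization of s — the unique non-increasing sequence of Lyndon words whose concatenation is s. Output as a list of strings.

emit factor 1: 'e' (i=0, period=1)
emit factor 2: 'be' (i=1, period=2)
emit factor 3: 'bd' (i=3, period=2)
emit factor 4: 'b' (i=5, period=1)
emit factor 5: 'aeaeeaedeb' (i=6, period=10)
emit factor 6: 'addeebbd' (i=16, period=8)

["e", "be", "bd", "b", "aeaeeaedeb", "addeebbd"]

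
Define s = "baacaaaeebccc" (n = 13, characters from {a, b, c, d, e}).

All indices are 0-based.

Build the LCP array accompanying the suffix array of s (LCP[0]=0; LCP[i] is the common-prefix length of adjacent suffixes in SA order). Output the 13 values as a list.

[0, 2, 2, 1, 1, 0, 1, 0, 1, 1, 2, 0, 1]

rank | idx | suffix
   0 |   4 | aaaeebccc
   1 |   1 | aacaaaeebccc
   2 |   5 | aaeebccc
   3 |   2 | acaaaeebccc
   4 |   6 | aeebccc
   5 |   0 | baacaaaeebccc
   6 |   9 | bccc
   7 |  12 | c
   8 |   3 | caaaeebccc
   9 |  11 | cc
  10 |  10 | ccc
  11 |   8 | ebccc
  12 |   7 | eebccc

SA = [4, 1, 5, 2, 6, 0, 9, 12, 3, 11, 10, 8, 7]
rank  pair      lcp
   1  s[4:],s[1:]  2  'aa'
   2  s[1:],s[5:]  2  'aa'
   3  s[5:],s[2:]  1  'a'
   4  s[2:],s[6:]  1  'a'
   5  s[6:],s[0:]  0  ''
   6  s[0:],s[9:]  1  'b'
   7  s[9:],s[12:]  0  ''
   8  s[12:],s[3:]  1  'c'
   9  s[3:],s[11:]  1  'c'
  10  s[11:],s[10:]  2  'cc'
  11  s[10:],s[8:]  0  ''
  12  s[8:],s[7:]  1  'e'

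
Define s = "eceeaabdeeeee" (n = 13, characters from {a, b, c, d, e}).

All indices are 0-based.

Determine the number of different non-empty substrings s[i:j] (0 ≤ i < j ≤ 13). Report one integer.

sorted suffixes:
  #0 SA[0]=4  'aabdeeeee'
  #1 SA[1]=5  'abdeeeee'
  #2 SA[2]=6  'bdeeeee'
  #3 SA[3]=1  'ceeaabdeeeee'
  #4 SA[4]=7  'deeeee'
  #5 SA[5]=12  'e'
  #6 SA[6]=3  'eaabdeeeee'
  #7 SA[7]=0  'eceeaabdeeeee'
  #8 SA[8]=11  'ee'
  #9 SA[9]=2  'eeaabdeeeee'
  #10 SA[10]=10  'eee'
  #11 SA[11]=9  'eeee'
  #12 SA[12]=8  'eeeee'

SA = [4, 5, 6, 1, 7, 12, 3, 0, 11, 2, 10, 9, 8]
i: (SA[i-1],SA[i]) lcp shared
  1: (4,5) 1 'a'
  2: (5,6) 0 ''
  3: (6,1) 0 ''
  4: (1,7) 0 ''
  5: (7,12) 0 ''
  6: (12,3) 1 'e'
  7: (3,0) 1 'e'
  8: (0,11) 1 'e'
  9: (11,2) 2 'ee'
  10: (2,10) 2 'ee'
  11: (10,9) 3 'eee'
  12: (9,8) 4 'eeee'

n(n+1)/2 = 13·14/2 = 91
Σ LCP = 0 + 1 + 0 + 0 + 0 + 0 + 1 + 1 + 1 + 2 + 2 + 3 + 4 = 15
distinct = 91 − 15 = 76

76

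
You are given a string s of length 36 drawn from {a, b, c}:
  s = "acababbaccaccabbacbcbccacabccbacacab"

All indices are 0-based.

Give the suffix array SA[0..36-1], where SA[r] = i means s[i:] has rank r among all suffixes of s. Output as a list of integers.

[34, 2, 13, 4, 25, 32, 0, 23, 30, 16, 10, 7, 35, 3, 29, 15, 6, 14, 5, 18, 20, 26, 33, 1, 12, 24, 31, 22, 9, 28, 17, 19, 11, 21, 8, 27]

rank→(start, suffix):
  0 → (34, 'ab')
  1 → (2, 'ababbaccaccabbacbcbccacabccbacacab')
  2 → (13, 'abbacbcbccacabccbacacab')
  3 → (4, 'abbaccaccabbacbcbccacabccbacacab')
  4 → (25, 'abccbacacab')
  5 → (32, 'acab')
  6 → (0, 'acababbaccaccabbacbcbccacabccbacacab')
  7 → (23, 'acabccbacacab')
  8 → (30, 'acacab')
  9 → (16, 'acbcbccacabccbacacab')
  10 → (10, 'accabbacbcbccacabccbacacab')
  11 → (7, 'accaccabbacbcbccacabccbacacab')
  12 → (35, 'b')
  13 → (3, 'babbaccaccabbacbcbccacabccbacacab')
  14 → (29, 'bacacab')
  15 → (15, 'bacbcbccacabccbacacab')
  16 → (6, 'baccaccabbacbcbccacabccbacacab')
  17 → (14, 'bbacbcbccacabccbacacab')
  18 → (5, 'bbaccaccabbacbcbccacabccbacacab')
  19 → (18, 'bcbccacabccbacacab')
  20 → (20, 'bccacabccbacacab')
  21 → (26, 'bccbacacab')
  22 → (33, 'cab')
  23 → (1, 'cababbaccaccabbacbcbccacabccbacacab')
  24 → (12, 'cabbacbcbccacabccbacacab')
  25 → (24, 'cabccbacacab')
  26 → (31, 'cacab')
  27 → (22, 'cacabccbacacab')
  28 → (9, 'caccabbacbcbccacabccbacacab')
  29 → (28, 'cbacacab')
  30 → (17, 'cbcbccacabccbacacab')
  31 → (19, 'cbccacabccbacacab')
  32 → (11, 'ccabbacbcbccacabccbacacab')
  33 → (21, 'ccacabccbacacab')
  34 → (8, 'ccaccabbacbcbccacabccbacacab')
  35 → (27, 'ccbacacab')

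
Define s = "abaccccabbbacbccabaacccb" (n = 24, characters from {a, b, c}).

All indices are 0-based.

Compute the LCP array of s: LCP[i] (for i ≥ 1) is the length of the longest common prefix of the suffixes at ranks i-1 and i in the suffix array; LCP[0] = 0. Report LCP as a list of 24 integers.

[0, 1, 3, 2, 1, 2, 4, 0, 1, 2, 3, 1, 2, 1, 0, 3, 1, 2, 1, 4, 2, 2, 3, 3]

rank | idx | suffix
   0 |  18 | aacccb
   1 |  16 | abaacccb
   2 |   0 | abaccccabbbacbccabaacccb
   3 |   7 | abbbacbccabaacccb
   4 |  11 | acbccabaacccb
   5 |  19 | acccb
   6 |   2 | accccabbbacbccabaacccb
   7 |  23 | b
   8 |  17 | baacccb
   9 |  10 | bacbccabaacccb
  10 |   1 | baccccabbbacbccabaacccb
  11 |   9 | bbacbccabaacccb
  12 |   8 | bbbacbccabaacccb
  13 |  13 | bccabaacccb
  14 |  15 | cabaacccb
  15 |   6 | cabbbacbccabaacccb
  16 |  22 | cb
  17 |  12 | cbccabaacccb
  18 |  14 | ccabaacccb
  19 |   5 | ccabbbacbccabaacccb
  20 |  21 | ccb
  21 |   4 | cccabbbacbccabaacccb
  22 |  20 | cccb
  23 |   3 | ccccabbbacbccabaacccb

SA = [18, 16, 0, 7, 11, 19, 2, 23, 17, 10, 1, 9, 8, 13, 15, 6, 22, 12, 14, 5, 21, 4, 20, 3]
i: (SA[i-1],SA[i]) lcp shared
  1: (18,16) 1 'a'
  2: (16,0) 3 'aba'
  3: (0,7) 2 'ab'
  4: (7,11) 1 'a'
  5: (11,19) 2 'ac'
  6: (19,2) 4 'accc'
  7: (2,23) 0 ''
  8: (23,17) 1 'b'
  9: (17,10) 2 'ba'
  10: (10,1) 3 'bac'
  11: (1,9) 1 'b'
  12: (9,8) 2 'bb'
  13: (8,13) 1 'b'
  14: (13,15) 0 ''
  15: (15,6) 3 'cab'
  16: (6,22) 1 'c'
  17: (22,12) 2 'cb'
  18: (12,14) 1 'c'
  19: (14,5) 4 'ccab'
  20: (5,21) 2 'cc'
  21: (21,4) 2 'cc'
  22: (4,20) 3 'ccc'
  23: (20,3) 3 'ccc'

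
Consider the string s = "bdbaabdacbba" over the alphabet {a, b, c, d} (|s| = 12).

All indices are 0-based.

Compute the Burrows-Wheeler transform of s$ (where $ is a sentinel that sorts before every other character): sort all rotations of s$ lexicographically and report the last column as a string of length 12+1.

rank  rotation       last
    0  $bdbaabdacbba  a
    1  a$bdbaabdacbb  b
    2  aabdacbba$bdb  b
    3  abdacbba$bdba  a
    4  acbba$bdbaabd  d
    5  ba$bdbaabdacb  b
    6  baabdacbba$bd  d
    7  bba$bdbaabdac  c
    8  bdacbba$bdbaa  a
    9  bdbaabdacbba$  $
   10  cbba$bdbaabda  a
   11  dacbba$bdbaab  b
   12  dbaabdacbba$b  b

abbadbdca$abb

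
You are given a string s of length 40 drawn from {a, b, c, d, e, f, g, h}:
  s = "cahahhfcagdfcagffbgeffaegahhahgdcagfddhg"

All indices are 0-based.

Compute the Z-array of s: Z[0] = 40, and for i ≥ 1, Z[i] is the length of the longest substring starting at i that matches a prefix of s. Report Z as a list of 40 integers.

[40, 0, 0, 0, 0, 0, 0, 2, 0, 0, 0, 0, 2, 0, 0, 0, 0, 0, 0, 0, 0, 0, 0, 0, 0, 0, 0, 0, 0, 0, 0, 0, 2, 0, 0, 0, 0, 0, 0, 0]

Z[0]=40
i=1: outside box; Z[1]=0
i=2: outside box; Z[2]=0
i=3: outside box; Z[3]=0
i=4: outside box; Z[4]=0
i=5: outside box; Z[5]=0
i=6: outside box; Z[6]=0
i=7: outside box; Z[7]=2 grow→box=[7,9)
i=8: min(r-i=1, Z[1]=0)=0; Z[8]=0
i=9: outside box; Z[9]=0
i=10: outside box; Z[10]=0
i=11: outside box; Z[11]=0
i=12: outside box; Z[12]=2 grow→box=[12,14)
i=13: min(r-i=1, Z[1]=0)=0; Z[13]=0
i=14: outside box; Z[14]=0
i=15: outside box; Z[15]=0
i=16: outside box; Z[16]=0
i=17: outside box; Z[17]=0
i=18: outside box; Z[18]=0
i=19: outside box; Z[19]=0
i=20: outside box; Z[20]=0
i=21: outside box; Z[21]=0
i=22: outside box; Z[22]=0
i=23: outside box; Z[23]=0
i=24: outside box; Z[24]=0
i=25: outside box; Z[25]=0
i=26: outside box; Z[26]=0
i=27: outside box; Z[27]=0
i=28: outside box; Z[28]=0
i=29: outside box; Z[29]=0
i=30: outside box; Z[30]=0
i=31: outside box; Z[31]=0
i=32: outside box; Z[32]=2 grow→box=[32,34)
i=33: min(r-i=1, Z[1]=0)=0; Z[33]=0
i=34: outside box; Z[34]=0
i=35: outside box; Z[35]=0
i=36: outside box; Z[36]=0
i=37: outside box; Z[37]=0
i=38: outside box; Z[38]=0
i=39: outside box; Z[39]=0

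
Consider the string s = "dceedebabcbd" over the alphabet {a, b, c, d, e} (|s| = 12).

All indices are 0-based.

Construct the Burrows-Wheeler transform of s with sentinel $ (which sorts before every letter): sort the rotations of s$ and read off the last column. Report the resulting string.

rank  rotation       last
    0  $dceedebabcbd  d
    1  abcbd$dceedeb  b
    2  babcbd$dceede  e
    3  bcbd$dceedeba  a
    4  bd$dceedebabc  c
    5  cbd$dceedebab  b
    6  ceedebabcbd$d  d
    7  d$dceedebabcb  b
    8  dceedebabcbd$  $
    9  debabcbd$dcee  e
   10  ebabcbd$dceed  d
   11  edebabcbd$dce  e
   12  eedebabcbd$dc  c

dbeacbdb$edec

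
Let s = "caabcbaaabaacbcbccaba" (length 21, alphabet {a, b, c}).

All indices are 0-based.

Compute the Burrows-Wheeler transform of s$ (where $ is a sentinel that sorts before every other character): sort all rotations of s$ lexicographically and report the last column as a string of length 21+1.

rank  rotation                last
    0  $caabcbaaabaacbcbccaba  a
    1  a$caabcbaaabaacbcbccab  b
    2  aaabaacbcbccaba$caabcb  b
    3  aabaacbcbccaba$caabcba  a
    4  aabcbaaabaacbcbccaba$c  c
    5  aacbcbccaba$caabcbaaab  b
    6  aba$caabcbaaabaacbcbcc  c
    7  abaacbcbccaba$caabcbaa  a
    8  abcbaaabaacbcbccaba$ca  a
    9  acbcbccaba$caabcbaaaba  a
   10  ba$caabcbaaabaacbcbcca  a
   11  baaabaacbcbccaba$caabc  c
   12  baacbcbccaba$caabcbaaa  a
   13  bcbaaabaacbcbccaba$caa  a
   14  bcbccaba$caabcbaaabaac  c
   15  bccaba$caabcbaaabaacbc  c
   16  caabcbaaabaacbcbccaba$  $
   17  caba$caabcbaaabaacbcbc  c
   18  cbaaabaacbcbccaba$caab  b
   19  cbcbccaba$caabcbaaabaa  a
   20  cbccaba$caabcbaaabaacb  b
   21  ccaba$caabcbaaabaacbcb  b

abbacbcaaaacaacc$cbabb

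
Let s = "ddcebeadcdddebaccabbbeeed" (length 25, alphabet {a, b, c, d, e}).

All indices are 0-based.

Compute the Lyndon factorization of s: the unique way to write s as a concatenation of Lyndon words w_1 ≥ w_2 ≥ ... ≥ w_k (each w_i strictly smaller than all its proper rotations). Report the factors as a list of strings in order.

["d", "d", "ce", "be", "adcdddeb", "acc", "abbbeeed"]

emit factor 1: 'd' (i=0, period=1)
emit factor 2: 'd' (i=1, period=1)
emit factor 3: 'ce' (i=2, period=2)
emit factor 4: 'be' (i=4, period=2)
emit factor 5: 'adcdddeb' (i=6, period=8)
emit factor 6: 'acc' (i=14, period=3)
emit factor 7: 'abbbeeed' (i=17, period=8)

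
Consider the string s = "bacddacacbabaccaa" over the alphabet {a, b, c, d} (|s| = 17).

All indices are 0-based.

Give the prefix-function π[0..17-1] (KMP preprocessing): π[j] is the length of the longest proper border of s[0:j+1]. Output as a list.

[0, 0, 0, 0, 0, 0, 0, 0, 0, 1, 2, 1, 2, 3, 0, 0, 0]

π[0] = 0
j=1 s[j]='a': π[1]=0 (border '')
j=2 s[j]='c': π[2]=0 (border '')
j=3 s[j]='d': π[3]=0 (border '')
j=4 s[j]='d': π[4]=0 (border '')
j=5 s[j]='a': π[5]=0 (border '')
j=6 s[j]='c': π[6]=0 (border '')
j=7 s[j]='a': π[7]=0 (border '')
j=8 s[j]='c': π[8]=0 (border '')
j=9 s[j]='b': π[9]=1 (border 'b')
j=10 s[j]='a': π[10]=2 (border 'ba')
j=11 s[j]='b': k: 2→0; π[11]=1 (border 'b')
j=12 s[j]='a': π[12]=2 (border 'ba')
j=13 s[j]='c': π[13]=3 (border 'bac')
j=14 s[j]='c': k: 3→0; π[14]=0 (border '')
j=15 s[j]='a': π[15]=0 (border '')
j=16 s[j]='a': π[16]=0 (border '')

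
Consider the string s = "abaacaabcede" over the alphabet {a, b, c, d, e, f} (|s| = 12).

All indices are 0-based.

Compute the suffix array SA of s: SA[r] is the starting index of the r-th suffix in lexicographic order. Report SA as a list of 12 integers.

rank | idx | suffix
   0 |   5 | aabcede
   1 |   2 | aacaabcede
   2 |   0 | abaacaabcede
   3 |   6 | abcede
   4 |   3 | acaabcede
   5 |   1 | baacaabcede
   6 |   7 | bcede
   7 |   4 | caabcede
   8 |   8 | cede
   9 |  10 | de
  10 |  11 | e
  11 |   9 | ede

[5, 2, 0, 6, 3, 1, 7, 4, 8, 10, 11, 9]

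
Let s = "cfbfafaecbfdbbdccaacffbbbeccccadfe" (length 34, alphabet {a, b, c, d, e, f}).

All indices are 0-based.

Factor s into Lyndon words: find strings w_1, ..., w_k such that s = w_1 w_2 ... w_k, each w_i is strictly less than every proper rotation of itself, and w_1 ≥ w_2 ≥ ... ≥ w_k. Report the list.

emit factor 1: 'cf' (i=0, period=2)
emit factor 2: 'bf' (i=2, period=2)
emit factor 3: 'af' (i=4, period=2)
emit factor 4: 'aecbfdbbdcc' (i=6, period=11)
emit factor 5: 'aacffbbbeccccadfe' (i=17, period=17)

["cf", "bf", "af", "aecbfdbbdcc", "aacffbbbeccccadfe"]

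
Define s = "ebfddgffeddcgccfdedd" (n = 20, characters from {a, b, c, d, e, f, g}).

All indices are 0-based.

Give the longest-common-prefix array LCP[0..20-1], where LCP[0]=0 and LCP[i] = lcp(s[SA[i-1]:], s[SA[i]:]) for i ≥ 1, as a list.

[0, 0, 1, 1, 0, 1, 1, 2, 2, 1, 1, 0, 1, 3, 0, 2, 1, 1, 0, 1]

rank→(start, suffix):
  0 → (1, 'bfddgffeddcgccfdedd')
  1 → (13, 'ccfdedd')
  2 → (14, 'cfdedd')
  3 → (11, 'cgccfdedd')
  4 → (19, 'd')
  5 → (10, 'dcgccfdedd')
  6 → (18, 'dd')
  7 → (9, 'ddcgccfdedd')
  8 → (3, 'ddgffeddcgccfdedd')
  9 → (16, 'dedd')
  10 → (4, 'dgffeddcgccfdedd')
  11 → (0, 'ebfddgffeddcgccfdedd')
  12 → (17, 'edd')
  13 → (8, 'eddcgccfdedd')
  14 → (2, 'fddgffeddcgccfdedd')
  15 → (15, 'fdedd')
  16 → (7, 'feddcgccfdedd')
  17 → (6, 'ffeddcgccfdedd')
  18 → (12, 'gccfdedd')
  19 → (5, 'gffeddcgccfdedd')

SA = [1, 13, 14, 11, 19, 10, 18, 9, 3, 16, 4, 0, 17, 8, 2, 15, 7, 6, 12, 5]
i: (SA[i-1],SA[i]) lcp shared
  1: (1,13) 0 ''
  2: (13,14) 1 'c'
  3: (14,11) 1 'c'
  4: (11,19) 0 ''
  5: (19,10) 1 'd'
  6: (10,18) 1 'd'
  7: (18,9) 2 'dd'
  8: (9,3) 2 'dd'
  9: (3,16) 1 'd'
  10: (16,4) 1 'd'
  11: (4,0) 0 ''
  12: (0,17) 1 'e'
  13: (17,8) 3 'edd'
  14: (8,2) 0 ''
  15: (2,15) 2 'fd'
  16: (15,7) 1 'f'
  17: (7,6) 1 'f'
  18: (6,12) 0 ''
  19: (12,5) 1 'g'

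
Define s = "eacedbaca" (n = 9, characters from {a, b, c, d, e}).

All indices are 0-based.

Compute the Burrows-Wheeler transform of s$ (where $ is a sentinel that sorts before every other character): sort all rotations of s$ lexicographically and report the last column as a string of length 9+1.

rank  rotation    last
    0  $eacedbaca  a
    1  a$eacedbac  c
    2  aca$eacedb  b
    3  acedbaca$e  e
    4  baca$eaced  d
    5  ca$eacedba  a
    6  cedbaca$ea  a
    7  dbaca$eace  e
    8  eacedbaca$  $
    9  edbaca$eac  c

acbedaae$c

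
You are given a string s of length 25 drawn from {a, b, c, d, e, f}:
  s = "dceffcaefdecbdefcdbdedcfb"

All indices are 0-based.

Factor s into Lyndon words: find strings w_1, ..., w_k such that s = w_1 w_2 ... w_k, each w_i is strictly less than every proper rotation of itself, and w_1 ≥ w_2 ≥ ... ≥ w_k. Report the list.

emit factor 1: 'd' (i=0, period=1)
emit factor 2: 'ceff' (i=1, period=4)
emit factor 3: 'c' (i=5, period=1)
emit factor 4: 'aefdecbdefcdbdedcfb' (i=6, period=19)

["d", "ceff", "c", "aefdecbdefcdbdedcfb"]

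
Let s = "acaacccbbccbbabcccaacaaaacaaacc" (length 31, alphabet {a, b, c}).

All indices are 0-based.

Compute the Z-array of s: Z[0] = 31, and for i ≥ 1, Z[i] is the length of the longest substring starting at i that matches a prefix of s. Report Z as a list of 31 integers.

Z[0]=31
i=1: i≥r, start 0; Z[1]=0
i=2: i≥r, start 0; Z[2]=1 scan→box=[2,3)
i=3: i≥r, start 0; Z[3]=2 scan→box=[3,5)
i=4: min(r-i=1, Z[1]=0)=0; Z[4]=0
i=5: i≥r, start 0; Z[5]=0
i=6: i≥r, start 0; Z[6]=0
i=7: i≥r, start 0; Z[7]=0
i=8: i≥r, start 0; Z[8]=0
i=9: i≥r, start 0; Z[9]=0
i=10: i≥r, start 0; Z[10]=0
i=11: i≥r, start 0; Z[11]=0
i=12: i≥r, start 0; Z[12]=0
i=13: i≥r, start 0; Z[13]=1 scan→box=[13,14)
i=14: i≥r, start 0; Z[14]=0
i=15: i≥r, start 0; Z[15]=0
i=16: i≥r, start 0; Z[16]=0
i=17: i≥r, start 0; Z[17]=0
i=18: i≥r, start 0; Z[18]=1 scan→box=[18,19)
i=19: i≥r, start 0; Z[19]=4 scan→box=[19,23)
i=20: min(r-i=3, Z[1]=0)=0; Z[20]=0
i=21: min(r-i=2, Z[2]=1)=1; Z[21]=1
i=22: min(r-i=1, Z[3]=2)=1; Z[22]=1
i=23: i≥r, start 0; Z[23]=1 scan→box=[23,24)
i=24: i≥r, start 0; Z[24]=4 scan→box=[24,28)
i=25: min(r-i=3, Z[1]=0)=0; Z[25]=0
i=26: min(r-i=2, Z[2]=1)=1; Z[26]=1
i=27: min(r-i=1, Z[3]=2)=1; Z[27]=1
i=28: i≥r, start 0; Z[28]=2 scan→box=[28,30)
i=29: min(r-i=1, Z[1]=0)=0; Z[29]=0
i=30: i≥r, start 0; Z[30]=0

[31, 0, 1, 2, 0, 0, 0, 0, 0, 0, 0, 0, 0, 1, 0, 0, 0, 0, 1, 4, 0, 1, 1, 1, 4, 0, 1, 1, 2, 0, 0]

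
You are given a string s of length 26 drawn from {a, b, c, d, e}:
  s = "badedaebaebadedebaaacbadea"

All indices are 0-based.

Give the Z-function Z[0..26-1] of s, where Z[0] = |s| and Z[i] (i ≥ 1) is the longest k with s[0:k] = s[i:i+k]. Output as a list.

Z[0]=26
i=1: i≥r, start 0; Z[1]=0
i=2: i≥r, start 0; Z[2]=0
i=3: i≥r, start 0; Z[3]=0
i=4: i≥r, start 0; Z[4]=0
i=5: i≥r, start 0; Z[5]=0
i=6: i≥r, start 0; Z[6]=0
i=7: i≥r, start 0; Z[7]=2 scan→box=[7,9)
i=8: min(r-i=1, Z[1]=0)=0; Z[8]=0
i=9: i≥r, start 0; Z[9]=0
i=10: i≥r, start 0; Z[10]=5 scan→box=[10,15)
i=11: min(r-i=4, Z[1]=0)=0; Z[11]=0
i=12: min(r-i=3, Z[2]=0)=0; Z[12]=0
i=13: min(r-i=2, Z[3]=0)=0; Z[13]=0
i=14: min(r-i=1, Z[4]=0)=0; Z[14]=0
i=15: i≥r, start 0; Z[15]=0
i=16: i≥r, start 0; Z[16]=2 scan→box=[16,18)
i=17: min(r-i=1, Z[1]=0)=0; Z[17]=0
i=18: i≥r, start 0; Z[18]=0
i=19: i≥r, start 0; Z[19]=0
i=20: i≥r, start 0; Z[20]=0
i=21: i≥r, start 0; Z[21]=4 scan→box=[21,25)
i=22: min(r-i=3, Z[1]=0)=0; Z[22]=0
i=23: min(r-i=2, Z[2]=0)=0; Z[23]=0
i=24: min(r-i=1, Z[3]=0)=0; Z[24]=0
i=25: i≥r, start 0; Z[25]=0

[26, 0, 0, 0, 0, 0, 0, 2, 0, 0, 5, 0, 0, 0, 0, 0, 2, 0, 0, 0, 0, 4, 0, 0, 0, 0]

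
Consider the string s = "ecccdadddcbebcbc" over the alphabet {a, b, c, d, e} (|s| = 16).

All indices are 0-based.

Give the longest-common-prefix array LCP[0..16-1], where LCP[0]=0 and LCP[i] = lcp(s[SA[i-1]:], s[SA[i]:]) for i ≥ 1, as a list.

sorted suffixes:
  #0 SA[0]=5  'adddcbebcbc'
  #1 SA[1]=14  'bc'
  #2 SA[2]=12  'bcbc'
  #3 SA[3]=10  'bebcbc'
  #4 SA[4]=15  'c'
  #5 SA[5]=13  'cbc'
  #6 SA[6]=9  'cbebcbc'
  #7 SA[7]=1  'cccdadddcbebcbc'
  #8 SA[8]=2  'ccdadddcbebcbc'
  #9 SA[9]=3  'cdadddcbebcbc'
  #10 SA[10]=4  'dadddcbebcbc'
  #11 SA[11]=8  'dcbebcbc'
  #12 SA[12]=7  'ddcbebcbc'
  #13 SA[13]=6  'dddcbebcbc'
  #14 SA[14]=11  'ebcbc'
  #15 SA[15]=0  'ecccdadddcbebcbc'

SA = [5, 14, 12, 10, 15, 13, 9, 1, 2, 3, 4, 8, 7, 6, 11, 0]
rank  pair      lcp
   1  s[5:],s[14:]  0  ''
   2  s[14:],s[12:]  2  'bc'
   3  s[12:],s[10:]  1  'b'
   4  s[10:],s[15:]  0  ''
   5  s[15:],s[13:]  1  'c'
   6  s[13:],s[9:]  2  'cb'
   7  s[9:],s[1:]  1  'c'
   8  s[1:],s[2:]  2  'cc'
   9  s[2:],s[3:]  1  'c'
  10  s[3:],s[4:]  0  ''
  11  s[4:],s[8:]  1  'd'
  12  s[8:],s[7:]  1  'd'
  13  s[7:],s[6:]  2  'dd'
  14  s[6:],s[11:]  0  ''
  15  s[11:],s[0:]  1  'e'

[0, 0, 2, 1, 0, 1, 2, 1, 2, 1, 0, 1, 1, 2, 0, 1]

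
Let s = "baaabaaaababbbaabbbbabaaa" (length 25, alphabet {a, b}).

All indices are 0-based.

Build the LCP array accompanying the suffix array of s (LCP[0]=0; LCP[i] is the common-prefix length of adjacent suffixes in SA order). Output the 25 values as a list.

sorted suffixes:
  #0 SA[0]=24  'a'
  #1 SA[1]=23  'aa'
  #2 SA[2]=22  'aaa'
  #3 SA[3]=5  'aaaababbbaabbbbabaaa'
  #4 SA[4]=1  'aaabaaaababbbaabbbbabaaa'
  #5 SA[5]=6  'aaababbbaabbbbabaaa'
  #6 SA[6]=2  'aabaaaababbbaabbbbabaaa'
  #7 SA[7]=7  'aababbbaabbbbabaaa'
  #8 SA[8]=14  'aabbbbabaaa'
  #9 SA[9]=20  'abaaa'
  #10 SA[10]=3  'abaaaababbbaabbbbabaaa'
  #11 SA[11]=8  'ababbbaabbbbabaaa'
  #12 SA[12]=10  'abbbaabbbbabaaa'
  #13 SA[13]=15  'abbbbabaaa'
  #14 SA[14]=21  'baaa'
  #15 SA[15]=4  'baaaababbbaabbbbabaaa'
  #16 SA[16]=0  'baaabaaaababbbaabbbbabaaa'
  #17 SA[17]=13  'baabbbbabaaa'
  #18 SA[18]=19  'babaaa'
  #19 SA[19]=9  'babbbaabbbbabaaa'
  #20 SA[20]=12  'bbaabbbbabaaa'
  #21 SA[21]=18  'bbabaaa'
  #22 SA[22]=11  'bbbaabbbbabaaa'
  #23 SA[23]=17  'bbbabaaa'
  #24 SA[24]=16  'bbbbabaaa'

SA = [24, 23, 22, 5, 1, 6, 2, 7, 14, 20, 3, 8, 10, 15, 21, 4, 0, 13, 19, 9, 12, 18, 11, 17, 16]
[i] adj suffixes → lcp
  [1] 24/23 → 1 ('a')
  [2] 23/22 → 2 ('aa')
  [3] 22/5 → 3 ('aaa')
  [4] 5/1 → 3 ('aaa')
  [5] 1/6 → 5 ('aaaba')
  [6] 6/2 → 2 ('aa')
  [7] 2/7 → 4 ('aaba')
  [8] 7/14 → 3 ('aab')
  [9] 14/20 → 1 ('a')
  [10] 20/3 → 5 ('abaaa')
  [11] 3/8 → 3 ('aba')
  [12] 8/10 → 2 ('ab')
  [13] 10/15 → 4 ('abbb')
  [14] 15/21 → 0 ('')
  [15] 21/4 → 4 ('baaa')
  [16] 4/0 → 4 ('baaa')
  [17] 0/13 → 3 ('baa')
  [18] 13/19 → 2 ('ba')
  [19] 19/9 → 3 ('bab')
  [20] 9/12 → 1 ('b')
  [21] 12/18 → 3 ('bba')
  [22] 18/11 → 2 ('bb')
  [23] 11/17 → 4 ('bbba')
  [24] 17/16 → 3 ('bbb')

[0, 1, 2, 3, 3, 5, 2, 4, 3, 1, 5, 3, 2, 4, 0, 4, 4, 3, 2, 3, 1, 3, 2, 4, 3]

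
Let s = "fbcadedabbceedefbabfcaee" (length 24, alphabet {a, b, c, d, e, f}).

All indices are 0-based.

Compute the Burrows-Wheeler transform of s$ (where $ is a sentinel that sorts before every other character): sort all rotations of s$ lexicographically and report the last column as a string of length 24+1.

rank  rotation                   last
    0  $fbcadedabbceedefbabfcaee  e
    1  abbceedefbabfcaee$fbcaded  d
    2  abfcaee$fbcadedabbceedefb  b
    3  adedabbceedefbabfcaee$fbc  c
    4  aee$fbcadedabbceedefbabfc  c
    5  babfcaee$fbcadedabbceedef  f
    6  bbceedefbabfcaee$fbcadeda  a
    7  bcadedabbceedefbabfcaee$f  f
    8  bceedefbabfcaee$fbcadedab  b
    9  bfcaee$fbcadedabbceedefba  a
   10  cadedabbceedefbabfcaee$fb  b
   11  caee$fbcadedabbceedefbabf  f
   12  ceedefbabfcaee$fbcadedabb  b
   13  dabbceedefbabfcaee$fbcade  e
   14  dedabbceedefbabfcaee$fbca  a
   15  defbabfcaee$fbcadedabbcee  e
   16  e$fbcadedabbceedefbabfcae  e
   17  edabbceedefbabfcaee$fbcad  d
   18  edefbabfcaee$fbcadedabbce  e
   19  ee$fbcadedabbceedefbabfca  a
   20  eedefbabfcaee$fbcadedabbc  c
   21  efbabfcaee$fbcadedabbceed  d
   22  fbabfcaee$fbcadedabbceede  e
   23  fbcadedabbceedefbabfcaee$  $
   24  fcaee$fbcadedabbceedefbab  b

edbccfafbabfbeaeedeacde$b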